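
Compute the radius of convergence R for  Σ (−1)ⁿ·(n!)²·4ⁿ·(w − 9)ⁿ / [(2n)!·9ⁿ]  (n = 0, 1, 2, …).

R = 9

The ratio of consecutive coefficients is (n+1)²/[(2n+1)·(2n+2)] · 4/9 → 1/9.
Thus R = 1/(1/9) = 9.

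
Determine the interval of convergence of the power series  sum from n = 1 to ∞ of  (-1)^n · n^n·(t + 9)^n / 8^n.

{-9}

By the Cauchy root test, |a_n|^(1/n) = n/8 → ∞.
The root grows without bound, so R = 0 (convergence only at t = -9).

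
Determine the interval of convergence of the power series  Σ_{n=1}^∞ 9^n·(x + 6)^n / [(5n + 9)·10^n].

Ratio test: |a_{n+1}/a_n| = [(5n + 9)/(5(n+1) + 9)] · 9/10 → 9/10 as n → ∞.
Hence the series converges for |x + 6| < 1/(9/10) = 10/9, so the radius of convergence is 10/9.
When x = -44/9, the terms are asymptotic to a nonzero constant times 1/n, so the series diverges by limit comparison with Σ 1/n.
When x = -64/9, an alternating series whose terms decrease to 0 in absolute value, so it converges by the Leibniz criterion.

[-64/9, -44/9)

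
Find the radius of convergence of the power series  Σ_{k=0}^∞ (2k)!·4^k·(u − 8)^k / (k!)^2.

Ratio test: |a_{k+1}/a_k| = (2k+1)·(2k+2)/(k+1)² · 4 → 16 as k → ∞.
The series converges when 16 · |u − 8| < 1, giving R = 1/16.

R = 1/16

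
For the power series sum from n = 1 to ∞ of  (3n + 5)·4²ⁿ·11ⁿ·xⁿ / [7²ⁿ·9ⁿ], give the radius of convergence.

The ratio of consecutive coefficients is [(3(n+1) + 5)/(3n + 5)] · 16·11/(49·9) → 176/441.
Hence the series converges for |x| < 1/(176/441) = 441/176, so the radius of convergence is 441/176.

R = 441/176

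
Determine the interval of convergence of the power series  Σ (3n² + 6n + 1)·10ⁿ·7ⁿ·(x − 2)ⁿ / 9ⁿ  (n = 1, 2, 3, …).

Apply the ratio test: |a_{n+1}| / |a_n| = [(3(n+1)² + 6(n+1) + 1)/(3n² + 6n + 1)] · 10·7/9, which tends to 70/9 as n → ∞.
The series converges when 70/9 · |x − 2| < 1, giving R = 9/70.
Check x = 149/70: the n-th term does not approach 0; divergence by the term test.
When x = 131/70, the n-th term does not approach 0; divergence by the term test.

(131/70, 149/70)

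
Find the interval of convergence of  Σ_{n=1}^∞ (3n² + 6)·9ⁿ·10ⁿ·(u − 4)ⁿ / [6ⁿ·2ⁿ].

Apply the ratio test: |a_{n+1}| / |a_n| = [(3(n+1)² + 6)/(3n² + 6)] · 9·10/(6·2), which tends to 15/2 as n → ∞.
Convergence for |u − 4| · 15/2 < 1, i.e. |u − 4| < 2/15. So R = 2/15.
When u = 62/15, the terms do not tend to 0, so the series diverges.
At u = 58/15: the terms do not tend to 0, so the series diverges.

(58/15, 62/15)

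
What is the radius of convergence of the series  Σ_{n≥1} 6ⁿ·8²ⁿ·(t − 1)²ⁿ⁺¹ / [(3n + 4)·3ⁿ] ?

R = √2/16

Apply the ratio test: |a_{n+1}| / |a_n| = [(3n + 4)/(3(n+1) + 4)] · 6·64/3, which tends to 128 as n → ∞.
Successive powers of (t − 1) differ by 2, so the series converges when |t − 1|² · 128 < 1, i.e. |t − 1| < √(1/128). So R = √2/16.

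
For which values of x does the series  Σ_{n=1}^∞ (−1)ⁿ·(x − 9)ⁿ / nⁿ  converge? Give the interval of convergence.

(−∞, ∞)

By the Cauchy root test, |a_n|^(1/n) = 1/n → 0.
The limit is 0 for every x, so R = ∞.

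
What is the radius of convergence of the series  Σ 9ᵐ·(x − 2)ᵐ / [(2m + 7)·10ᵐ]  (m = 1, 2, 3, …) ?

R = 10/9

By the ratio test, |a_{m+1}/a_m| = [(2m + 7)/(2(m+1) + 7)] · 9/10 → 9/10.
Hence the series converges for |x − 2| < 1/(9/10) = 10/9, so the radius of convergence is 10/9.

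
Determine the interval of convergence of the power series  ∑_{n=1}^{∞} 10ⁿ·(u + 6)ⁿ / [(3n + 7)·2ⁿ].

[-31/5, -29/5)

Apply the ratio test: |a_{n+1}| / |a_n| = [(3n + 7)/(3(n+1) + 7)] · 10/2, which tends to 5 as n → ∞.
The series converges when 5 · |u + 6| < 1, giving R = 1/5.
When u = -29/5, comparison with the harmonic series Σ 1/n shows the series diverges.
At u = -31/5: an alternating series whose terms decrease to 0 in absolute value, so it converges by the Leibniz criterion.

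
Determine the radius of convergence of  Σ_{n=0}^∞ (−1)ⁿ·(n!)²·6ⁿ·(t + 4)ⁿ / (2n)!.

The ratio of consecutive coefficients is (n+1)²/[(2n+1)·(2n+2)] · 6 → 3/2.
Thus R = 1/(3/2) = 2/3.

R = 2/3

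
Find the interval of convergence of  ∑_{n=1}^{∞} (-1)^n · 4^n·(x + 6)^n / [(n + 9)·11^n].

(-35/4, -13/4]

The ratio of consecutive coefficients is [(n + 9)/((n+1) + 9)] · 4/11 → 4/11.
Convergence for |x + 6| · 4/11 < 1, i.e. |x + 6| < 11/4. So R = 11/4.
Endpoint x = -13/4: the terms alternate in sign and decrease monotonically to 0 in absolute value (size ~ c/n), so the alternating series test gives convergence.
When x = -35/4, the terms are asymptotic to a nonzero constant times 1/n, so the series diverges by limit comparison with Σ 1/n.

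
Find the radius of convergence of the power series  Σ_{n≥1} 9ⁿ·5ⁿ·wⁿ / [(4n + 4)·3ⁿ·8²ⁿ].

Ratio test: |a_{n+1}/a_n| = [(4n + 4)/(4(n+1) + 4)] · 9·5/(3·64) → 15/64 as n → ∞.
Hence the series converges for |w| < 1/(15/64) = 64/15, so the radius of convergence is 64/15.

R = 64/15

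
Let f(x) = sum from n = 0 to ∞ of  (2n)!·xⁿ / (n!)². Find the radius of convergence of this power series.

The ratio of consecutive coefficients is (2n+1)·(2n+2)/(n+1)² → 4.
Convergence for |x| · 4 < 1, i.e. |x| < 1/4. So R = 1/4.

R = 1/4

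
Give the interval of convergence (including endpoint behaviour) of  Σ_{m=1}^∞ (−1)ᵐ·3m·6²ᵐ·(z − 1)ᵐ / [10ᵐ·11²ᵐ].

(-587/18, 623/18)

Apply the ratio test: |a_{m+1}| / |a_m| = [3(m+1)/3m] · 36/(10·121), which tends to 18/605 as m → ∞.
Thus R = 1/(18/605) = 605/18.
Endpoint z = 623/18: the terms have absolute value of order m, which does not tend to 0, so the series diverges by the divergence test.
At z = -587/18: the terms do not tend to 0, so the series diverges.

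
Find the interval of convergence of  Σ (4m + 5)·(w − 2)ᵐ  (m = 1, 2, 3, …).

(1, 3)

Ratio test: |a_{m+1}/a_m| = (4(m+1) + 5)/(4m + 5) → 1 as m → ∞.
So the series converges when |w − 2| < 1 and diverges when |w − 2| > 1; R = 1.
At w = 3: the terms do not tend to 0, so the series diverges.
When w = 1, the m-th term does not approach 0; divergence by the term test.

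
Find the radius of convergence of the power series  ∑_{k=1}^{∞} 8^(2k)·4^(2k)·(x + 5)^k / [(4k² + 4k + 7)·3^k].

R = 3/1024

Apply the ratio test: |a_{k+1}| / |a_k| = [(4k² + 4k + 7)/(4(k+1)² + 4(k+1) + 7)] · 64·16/3, which tends to 1024/3 as k → ∞.
Thus R = 1/(1024/3) = 3/1024.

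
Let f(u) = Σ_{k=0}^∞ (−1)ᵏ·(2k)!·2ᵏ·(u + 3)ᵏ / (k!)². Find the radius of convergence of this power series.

The ratio of consecutive coefficients is (2k+1)·(2k+2)/(k+1)² · 2 → 8.
The series converges when 8 · |u + 3| < 1, giving R = 1/8.

R = 1/8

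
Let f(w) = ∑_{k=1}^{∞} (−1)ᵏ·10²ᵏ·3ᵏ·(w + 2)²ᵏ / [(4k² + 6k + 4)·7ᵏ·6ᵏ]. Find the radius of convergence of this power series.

R = √14/10

Apply the ratio test: |a_{k+1}| / |a_k| = [(4k² + 6k + 4)/(4(k+1)² + 6(k+1) + 4)] · 100·3/(7·6), which tends to 50/7 as k → ∞.
Successive powers of (w + 2) differ by 2, so the series converges when |w + 2|² · 50/7 < 1, i.e. |w + 2| < √(7/50). So R = √14/10.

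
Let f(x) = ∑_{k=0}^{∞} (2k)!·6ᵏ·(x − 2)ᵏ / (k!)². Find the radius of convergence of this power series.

Ratio test: |a_{k+1}/a_k| = (2k+1)·(2k+2)/(k+1)² · 6 → 24 as k → ∞.
Thus R = 1/(24) = 1/24.

R = 1/24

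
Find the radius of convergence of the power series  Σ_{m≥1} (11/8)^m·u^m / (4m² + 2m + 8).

Apply the ratio test: |a_{m+1}| / |a_m| = [(4m² + 2m + 8)/(4(m+1)² + 2(m+1) + 8)] · 11/8, which tends to 11/8 as m → ∞.
Hence the series converges for |u| < 1/(11/8) = 8/11, so the radius of convergence is 8/11.

R = 8/11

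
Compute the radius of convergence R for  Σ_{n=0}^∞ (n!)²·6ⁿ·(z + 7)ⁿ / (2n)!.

R = 2/3

Ratio test: |a_{n+1}/a_n| = (n+1)²/[(2n+1)·(2n+2)] · 6 → 3/2 as n → ∞.
Thus R = 1/(3/2) = 2/3.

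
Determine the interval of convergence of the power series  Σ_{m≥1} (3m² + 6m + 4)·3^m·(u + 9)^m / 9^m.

The ratio of consecutive coefficients is [(3(m+1)² + 6(m+1) + 4)/(3m² + 6m + 4)] · 3/9 → 1/3.
Convergence for |u + 9| · 1/3 < 1, i.e. |u + 9| < 3. So R = 3.
At u = -6: the terms have absolute value of order m², which does not tend to 0, so the series diverges by the divergence test.
At u = -12: the terms have absolute value of order m², which does not tend to 0, so the series diverges by the divergence test.

(-12, -6)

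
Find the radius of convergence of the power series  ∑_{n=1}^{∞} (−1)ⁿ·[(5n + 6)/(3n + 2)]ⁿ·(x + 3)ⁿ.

R = 3/5

By the Cauchy root test, |a_n|^(1/n) = (5n + 6)/(3n + 2) → 5/3.
The series converges when 5/3 · |x + 3| < 1, giving R = 3/5.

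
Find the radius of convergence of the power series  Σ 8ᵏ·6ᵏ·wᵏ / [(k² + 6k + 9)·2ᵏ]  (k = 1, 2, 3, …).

Apply the ratio test: |a_{k+1}| / |a_k| = [(k² + 6k + 9)/((k+1)² + 6(k+1) + 9)] · 8·6/2, which tends to 24 as k → ∞.
The series converges when 24 · |w| < 1, giving R = 1/24.

R = 1/24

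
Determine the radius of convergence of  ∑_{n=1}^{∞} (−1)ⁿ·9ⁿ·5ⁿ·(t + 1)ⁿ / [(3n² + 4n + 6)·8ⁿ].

R = 8/45

Apply the ratio test: |a_{n+1}| / |a_n| = [(3n² + 4n + 6)/(3(n+1)² + 4(n+1) + 6)] · 9·5/8, which tends to 45/8 as n → ∞.
Convergence for |t + 1| · 45/8 < 1, i.e. |t + 1| < 8/45. So R = 8/45.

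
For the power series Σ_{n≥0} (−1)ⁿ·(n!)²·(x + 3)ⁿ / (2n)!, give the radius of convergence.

R = 4

By the ratio test, |a_{n+1}/a_n| = (n+1)²/[(2n+1)·(2n+2)] → 1/4.
Hence the series converges for |x + 3| < 1/(1/4) = 4, so the radius of convergence is 4.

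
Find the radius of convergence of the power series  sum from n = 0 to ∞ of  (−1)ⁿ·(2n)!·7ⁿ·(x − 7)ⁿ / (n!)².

Ratio test: |a_{n+1}/a_n| = (2n+1)·(2n+2)/(n+1)² · 7 → 28 as n → ∞.
Hence the series converges for |x − 7| < 1/(28) = 1/28, so the radius of convergence is 1/28.

R = 1/28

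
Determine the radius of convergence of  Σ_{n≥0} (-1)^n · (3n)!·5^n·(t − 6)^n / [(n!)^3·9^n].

R = 1/15

Ratio test: |a_{n+1}/a_n| = (3n+1)·(3n+2)·(3n+3)/(n+1)³ · 5/9 → 15 as n → ∞.
The series converges when 15 · |t − 6| < 1, giving R = 1/15.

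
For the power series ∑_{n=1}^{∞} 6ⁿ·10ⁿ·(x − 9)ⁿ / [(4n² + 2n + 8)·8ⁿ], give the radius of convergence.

Ratio test: |a_{n+1}/a_n| = [(4n² + 2n + 8)/(4(n+1)² + 2(n+1) + 8)] · 6·10/8 → 15/2 as n → ∞.
Hence the series converges for |x − 9| < 1/(15/2) = 2/15, so the radius of convergence is 2/15.

R = 2/15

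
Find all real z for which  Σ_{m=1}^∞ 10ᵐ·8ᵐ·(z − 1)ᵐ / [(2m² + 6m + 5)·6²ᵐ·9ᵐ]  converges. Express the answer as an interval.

The ratio of consecutive coefficients is [(2m² + 6m + 5)/(2(m+1)² + 6(m+1) + 5)] · 10·8/(36·9) → 20/81.
The series converges when 20/81 · |z − 1| < 1, giving R = 81/20.
When z = 101/20, the terms are on the order of 1/m², so the series converges absolutely by comparison with the p-series (p = 2 > 1).
When z = -61/20, absolute convergence follows by limit comparison with Σ 1/m².

[-61/20, 101/20]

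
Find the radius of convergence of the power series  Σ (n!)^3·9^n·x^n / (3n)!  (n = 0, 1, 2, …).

By the ratio test, |a_{n+1}/a_n| = (n+1)³/[(3n+1)·(3n+2)·(3n+3)] · 9 → 1/3.
Convergence for |x| · 1/3 < 1, i.e. |x| < 3. So R = 3.

R = 3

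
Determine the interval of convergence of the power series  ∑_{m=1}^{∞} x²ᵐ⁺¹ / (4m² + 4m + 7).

Apply the ratio test: |a_{m+1}| / |a_m| = (4m² + 4m + 7)/(4(m+1)² + 4(m+1) + 7), which tends to 1 as m → ∞.
Writing y = x², the series in y has radius 1, so |x| < √(1) = 1 and R = 1.
When x = 1, absolute convergence follows by limit comparison with Σ 1/m².
At x = -1: absolute convergence follows by limit comparison with Σ 1/m².

[-1, 1]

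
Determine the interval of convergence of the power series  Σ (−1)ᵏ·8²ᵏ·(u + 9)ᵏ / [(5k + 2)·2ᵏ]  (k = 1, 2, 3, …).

The ratio of consecutive coefficients is [(5k + 2)/(5(k+1) + 2)] · 64/2 → 32.
Hence the series converges for |u + 9| < 1/(32) = 1/32, so the radius of convergence is 1/32.
At u = -287/32: convergence follows from the alternating series test (terms decrease monotonically to 0).
At u = -289/32: the terms behave like c/k; limit comparison with the harmonic series gives divergence.

(-289/32, -287/32]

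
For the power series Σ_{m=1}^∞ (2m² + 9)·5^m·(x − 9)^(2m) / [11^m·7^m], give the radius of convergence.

R = √385/5

Ratio test: |a_{m+1}/a_m| = [(2(m+1)² + 9)/(2m² + 9)] · 5/(11·7) → 5/77 as m → ∞.
Successive powers of (x − 9) differ by 2, so the series converges when |x − 9|² · 5/77 < 1, i.e. |x − 9| < √(77/5). So R = √385/5.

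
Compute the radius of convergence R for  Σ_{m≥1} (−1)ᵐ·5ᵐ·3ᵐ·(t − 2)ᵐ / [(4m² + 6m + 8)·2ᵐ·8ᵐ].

R = 16/15

The ratio of consecutive coefficients is [(4m² + 6m + 8)/(4(m+1)² + 6(m+1) + 8)] · 5·3/(2·8) → 15/16.
Convergence for |t − 2| · 15/16 < 1, i.e. |t − 2| < 16/15. So R = 16/15.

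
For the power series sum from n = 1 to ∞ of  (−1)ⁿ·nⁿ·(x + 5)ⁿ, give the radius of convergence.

Root test: |a_n|^(1/n) = n → ∞.
Since the n-th root of |a_n| is unbounded, the series converges only at x = -5; R = 0.

R = 0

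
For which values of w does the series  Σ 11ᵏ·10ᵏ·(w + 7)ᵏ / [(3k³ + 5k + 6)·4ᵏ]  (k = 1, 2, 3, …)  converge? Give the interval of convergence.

[-387/55, -383/55]

By the ratio test, |a_{k+1}/a_k| = [(3k³ + 5k + 6)/(3(k+1)³ + 5(k+1) + 6)] · 11·10/4 → 55/2.
Convergence for |w + 7| · 55/2 < 1, i.e. |w + 7| < 2/55. So R = 2/55.
When w = -383/55, the terms are on the order of 1/k³, so the series converges absolutely by comparison with the p-series (p = 3 > 1).
Check w = -387/55: the terms are on the order of 1/k³, so the series converges absolutely by comparison with the p-series (p = 3 > 1).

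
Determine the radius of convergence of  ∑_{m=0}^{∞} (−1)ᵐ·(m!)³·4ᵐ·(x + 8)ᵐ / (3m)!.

R = 27/4

Ratio test: |a_{m+1}/a_m| = (m+1)³/[(3m+1)·(3m+2)·(3m+3)] · 4 → 4/27 as m → ∞.
Thus R = 1/(4/27) = 27/4.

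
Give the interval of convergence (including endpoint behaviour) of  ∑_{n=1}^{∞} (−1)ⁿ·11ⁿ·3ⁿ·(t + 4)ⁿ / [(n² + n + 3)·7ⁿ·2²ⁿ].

Apply the ratio test: |a_{n+1}| / |a_n| = [(n² + n + 3)/((n+1)² + (n+1) + 3)] · 11·3/(7·4), which tends to 33/28 as n → ∞.
Hence the series converges for |t + 4| < 1/(33/28) = 28/33, so the radius of convergence is 28/33.
When t = -104/33, the terms are on the order of 1/n², so the series converges absolutely by comparison with the p-series (p = 2 > 1).
Check t = -160/33: absolute convergence follows by limit comparison with Σ 1/n².

[-160/33, -104/33]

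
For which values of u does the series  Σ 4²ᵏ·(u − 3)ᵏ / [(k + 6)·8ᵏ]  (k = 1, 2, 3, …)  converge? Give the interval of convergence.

By the ratio test, |a_{k+1}/a_k| = [(k + 6)/((k+1) + 6)] · 16/8 → 2.
Thus R = 1/(2) = 1/2.
Check u = 7/2: the terms are asymptotic to a nonzero constant times 1/k, so the series diverges by limit comparison with Σ 1/k.
Endpoint u = 5/2: the terms alternate in sign and decrease monotonically to 0 in absolute value (size ~ c/k), so the alternating series test gives convergence.

[5/2, 7/2)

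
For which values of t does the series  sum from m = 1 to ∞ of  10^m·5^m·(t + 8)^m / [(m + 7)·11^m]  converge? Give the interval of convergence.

Ratio test: |a_{m+1}/a_m| = [(m + 7)/((m+1) + 7)] · 10·5/11 → 50/11 as m → ∞.
Thus R = 1/(50/11) = 11/50.
When t = -389/50, the terms are asymptotic to a nonzero constant times 1/m, so the series diverges by limit comparison with Σ 1/m.
Endpoint t = -411/50: an alternating series whose terms decrease to 0 in absolute value, so it converges by the Leibniz criterion.

[-411/50, -389/50)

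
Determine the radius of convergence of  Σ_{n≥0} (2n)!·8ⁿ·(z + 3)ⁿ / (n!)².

The ratio of consecutive coefficients is (2n+1)·(2n+2)/(n+1)² · 8 → 32.
The series converges when 32 · |z + 3| < 1, giving R = 1/32.

R = 1/32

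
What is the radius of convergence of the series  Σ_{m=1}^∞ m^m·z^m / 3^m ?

Root test: |a_m|^(1/m) = m/3 → ∞.
Since the m-th root of |a_m| is unbounded, the series converges only at z = 0; R = 0.

R = 0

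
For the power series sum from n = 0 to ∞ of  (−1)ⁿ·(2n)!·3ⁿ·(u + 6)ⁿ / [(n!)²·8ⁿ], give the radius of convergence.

By the ratio test, |a_{n+1}/a_n| = (2n+1)·(2n+2)/(n+1)² · 3/8 → 3/2.
Hence the series converges for |u + 6| < 1/(3/2) = 2/3, so the radius of convergence is 2/3.

R = 2/3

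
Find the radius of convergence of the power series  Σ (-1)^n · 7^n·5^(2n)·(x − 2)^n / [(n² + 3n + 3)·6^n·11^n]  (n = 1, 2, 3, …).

R = 66/175

The ratio of consecutive coefficients is [(n² + 3n + 3)/((n+1)² + 3(n+1) + 3)] · 7·25/(6·11) → 175/66.
Thus R = 1/(175/66) = 66/175.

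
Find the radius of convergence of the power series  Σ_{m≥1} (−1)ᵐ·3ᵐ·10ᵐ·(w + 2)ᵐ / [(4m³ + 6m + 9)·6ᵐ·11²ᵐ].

Apply the ratio test: |a_{m+1}| / |a_m| = [(4m³ + 6m + 9)/(4(m+1)³ + 6(m+1) + 9)] · 3·10/(6·121), which tends to 5/121 as m → ∞.
Hence the series converges for |w + 2| < 1/(5/121) = 121/5, so the radius of convergence is 121/5.

R = 121/5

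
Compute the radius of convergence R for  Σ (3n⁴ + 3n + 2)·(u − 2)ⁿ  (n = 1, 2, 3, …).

R = 1

Apply the ratio test: |a_{n+1}| / |a_n| = (3(n+1)⁴ + 3(n+1) + 2)/(3n⁴ + 3n + 2), which tends to 1 as n → ∞.
So the series converges when |u − 2| < 1 and diverges when |u − 2| > 1; R = 1.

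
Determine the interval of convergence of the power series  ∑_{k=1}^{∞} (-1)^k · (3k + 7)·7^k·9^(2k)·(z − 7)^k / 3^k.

(1322/189, 1324/189)

By the ratio test, |a_{k+1}/a_k| = [(3(k+1) + 7)/(3k + 7)] · 7·81/3 → 189.
Hence the series converges for |z − 7| < 1/(189) = 1/189, so the radius of convergence is 1/189.
At z = 1324/189: the terms do not tend to 0, so the series diverges.
Endpoint z = 1322/189: the k-th term does not approach 0; divergence by the term test.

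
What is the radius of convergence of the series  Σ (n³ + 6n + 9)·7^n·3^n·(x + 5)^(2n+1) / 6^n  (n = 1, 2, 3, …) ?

R = √14/7

Apply the ratio test: |a_{n+1}| / |a_n| = [((n+1)³ + 6(n+1) + 9)/(n³ + 6n + 9)] · 7·3/6, which tends to 7/2 as n → ∞.
Writing y = (x + 5)², the series in y has radius 2/7, so |x + 5| < √(2/7) and R = √14/7.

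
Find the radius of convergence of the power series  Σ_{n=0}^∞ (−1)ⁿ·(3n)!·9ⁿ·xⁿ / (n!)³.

R = 1/243

Apply the ratio test: |a_{n+1}| / |a_n| = (3n+1)·(3n+2)·(3n+3)/(n+1)³ · 9, which tends to 243 as n → ∞.
Hence the series converges for |x| < 1/(243) = 1/243, so the radius of convergence is 1/243.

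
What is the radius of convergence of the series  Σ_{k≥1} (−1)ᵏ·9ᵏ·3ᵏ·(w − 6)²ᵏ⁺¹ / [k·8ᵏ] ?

By the ratio test, |a_{k+1}/a_k| = [k/(k+1)] · 9·3/8 → 27/8.
Writing y = (w − 6)², the series in y has radius 8/27, so |w − 6| < √(8/27) and R = 2√6/9.

R = 2√6/9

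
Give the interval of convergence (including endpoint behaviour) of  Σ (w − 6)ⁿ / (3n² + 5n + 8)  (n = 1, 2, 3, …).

The ratio of consecutive coefficients is (3n² + 5n + 8)/(3(n+1)² + 5(n+1) + 8) → 1.
Convergence for |w − 6| < 1, so R = 1.
At w = 7: the terms are on the order of 1/n², so the series converges absolutely by comparison with the p-series (p = 2 > 1).
When w = 5, the terms are on the order of 1/n², so the series converges absolutely by comparison with the p-series (p = 2 > 1).

[5, 7]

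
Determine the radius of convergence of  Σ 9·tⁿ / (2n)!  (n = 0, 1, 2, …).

Ratio test: |a_{n+1}/a_n| = 9/9 · 1/[(2n+1)·(2n+2)] → 0 as n → ∞.
The ratio tends to 0 regardless of t, hence R = ∞.

R = ∞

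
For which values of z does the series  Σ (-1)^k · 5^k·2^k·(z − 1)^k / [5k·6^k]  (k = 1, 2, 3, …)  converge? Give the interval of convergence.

(2/5, 8/5]

By the ratio test, |a_{k+1}/a_k| = [5k/5(k+1)] · 5·2/6 → 5/3.
Convergence for |z − 1| · 5/3 < 1, i.e. |z − 1| < 3/5. So R = 3/5.
At z = 8/5: convergence follows from the alternating series test (terms decrease monotonically to 0).
Check z = 2/5: the terms behave like c/k; limit comparison with the harmonic series gives divergence.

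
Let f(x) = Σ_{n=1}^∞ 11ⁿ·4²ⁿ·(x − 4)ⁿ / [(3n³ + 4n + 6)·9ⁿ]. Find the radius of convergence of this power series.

R = 9/176

Apply the ratio test: |a_{n+1}| / |a_n| = [(3n³ + 4n + 6)/(3(n+1)³ + 4(n+1) + 6)] · 11·16/9, which tends to 176/9 as n → ∞.
The series converges when 176/9 · |x − 4| < 1, giving R = 9/176.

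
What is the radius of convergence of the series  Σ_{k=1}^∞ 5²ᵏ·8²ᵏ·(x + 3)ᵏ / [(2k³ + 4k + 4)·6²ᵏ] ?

The ratio of consecutive coefficients is [(2k³ + 4k + 4)/(2(k+1)³ + 4(k+1) + 4)] · 25·64/36 → 400/9.
Hence the series converges for |x + 3| < 1/(400/9) = 9/400, so the radius of convergence is 9/400.

R = 9/400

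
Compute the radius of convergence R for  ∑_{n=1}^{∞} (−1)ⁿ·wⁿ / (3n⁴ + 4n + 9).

By the ratio test, |a_{n+1}/a_n| = (3n⁴ + 4n + 9)/(3(n+1)⁴ + 4(n+1) + 9) → 1.
Convergence for |w| < 1, so R = 1.

R = 1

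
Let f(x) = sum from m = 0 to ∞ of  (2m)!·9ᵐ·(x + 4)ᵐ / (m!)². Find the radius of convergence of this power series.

R = 1/36

Ratio test: |a_{m+1}/a_m| = (2m+1)·(2m+2)/(m+1)² · 9 → 36 as m → ∞.
The series converges when 36 · |x + 4| < 1, giving R = 1/36.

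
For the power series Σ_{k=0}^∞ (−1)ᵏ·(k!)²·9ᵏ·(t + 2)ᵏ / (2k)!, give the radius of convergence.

Apply the ratio test: |a_{k+1}| / |a_k| = (k+1)²/[(2k+1)·(2k+2)] · 9, which tends to 9/4 as k → ∞.
Hence the series converges for |t + 2| < 1/(9/4) = 4/9, so the radius of convergence is 4/9.

R = 4/9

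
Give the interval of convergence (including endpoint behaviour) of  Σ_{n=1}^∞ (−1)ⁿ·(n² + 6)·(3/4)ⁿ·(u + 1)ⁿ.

(-7/3, 1/3)

Ratio test: |a_{n+1}/a_n| = [((n+1)² + 6)/(n² + 6)] · 3/4 → 3/4 as n → ∞.
Hence the series converges for |u + 1| < 1/(3/4) = 4/3, so the radius of convergence is 4/3.
When u = 1/3, the terms do not tend to 0, so the series diverges.
When u = -7/3, the terms have absolute value of order n², which does not tend to 0, so the series diverges by the divergence test.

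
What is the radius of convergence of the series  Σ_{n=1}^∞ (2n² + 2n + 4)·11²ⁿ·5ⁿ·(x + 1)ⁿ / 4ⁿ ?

R = 4/605

Apply the ratio test: |a_{n+1}| / |a_n| = [(2(n+1)² + 2(n+1) + 4)/(2n² + 2n + 4)] · 121·5/4, which tends to 605/4 as n → ∞.
The series converges when 605/4 · |x + 1| < 1, giving R = 4/605.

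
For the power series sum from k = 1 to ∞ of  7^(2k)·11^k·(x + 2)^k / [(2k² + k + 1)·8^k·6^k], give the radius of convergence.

R = 48/539

Apply the ratio test: |a_{k+1}| / |a_k| = [(2k² + k + 1)/(2(k+1)² + (k+1) + 1)] · 49·11/(8·6), which tends to 539/48 as k → ∞.
Hence the series converges for |x + 2| < 1/(539/48) = 48/539, so the radius of convergence is 48/539.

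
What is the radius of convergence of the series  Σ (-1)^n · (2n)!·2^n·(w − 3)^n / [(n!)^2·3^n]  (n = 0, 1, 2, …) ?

The ratio of consecutive coefficients is (2n+1)·(2n+2)/(n+1)² · 2/3 → 8/3.
Hence the series converges for |w − 3| < 1/(8/3) = 3/8, so the radius of convergence is 3/8.

R = 3/8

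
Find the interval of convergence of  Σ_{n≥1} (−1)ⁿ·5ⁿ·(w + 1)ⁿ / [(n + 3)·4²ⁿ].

(-21/5, 11/5]

Apply the ratio test: |a_{n+1}| / |a_n| = [(n + 3)/((n+1) + 3)] · 5/16, which tends to 5/16 as n → ∞.
Convergence for |w + 1| · 5/16 < 1, i.e. |w + 1| < 16/5. So R = 16/5.
Check w = 11/5: an alternating series whose terms decrease to 0 in absolute value, so it converges by the Leibniz criterion.
Endpoint w = -21/5: comparison with the harmonic series Σ 1/n shows the series diverges.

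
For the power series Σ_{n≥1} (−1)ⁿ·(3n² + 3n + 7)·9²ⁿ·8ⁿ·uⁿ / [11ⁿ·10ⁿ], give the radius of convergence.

R = 55/324

Ratio test: |a_{n+1}/a_n| = [(3(n+1)² + 3(n+1) + 7)/(3n² + 3n + 7)] · 81·8/(11·10) → 324/55 as n → ∞.
Thus R = 1/(324/55) = 55/324.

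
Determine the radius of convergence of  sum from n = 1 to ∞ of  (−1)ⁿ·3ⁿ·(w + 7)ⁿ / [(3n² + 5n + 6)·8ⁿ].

The ratio of consecutive coefficients is [(3n² + 5n + 6)/(3(n+1)² + 5(n+1) + 6)] · 3/8 → 3/8.
Hence the series converges for |w + 7| < 1/(3/8) = 8/3, so the radius of convergence is 8/3.

R = 8/3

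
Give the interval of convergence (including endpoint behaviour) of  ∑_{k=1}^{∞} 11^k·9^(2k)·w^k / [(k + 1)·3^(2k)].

[-1/99, 1/99)

Ratio test: |a_{k+1}/a_k| = [(k + 1)/((k+1) + 1)] · 11·81/9 → 99 as k → ∞.
The series converges when 99 · |w| < 1, giving R = 1/99.
When w = 1/99, comparison with the harmonic series Σ 1/k shows the series diverges.
At w = -1/99: the terms alternate in sign and decrease monotonically to 0 in absolute value (size ~ c/k), so the alternating series test gives convergence.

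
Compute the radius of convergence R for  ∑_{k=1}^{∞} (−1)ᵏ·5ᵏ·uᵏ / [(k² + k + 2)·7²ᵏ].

The ratio of consecutive coefficients is [(k² + k + 2)/((k+1)² + (k+1) + 2)] · 5/49 → 5/49.
Convergence for |u| · 5/49 < 1, i.e. |u| < 49/5. So R = 49/5.

R = 49/5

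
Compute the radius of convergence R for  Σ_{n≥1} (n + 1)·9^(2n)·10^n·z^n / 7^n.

R = 7/810

Ratio test: |a_{n+1}/a_n| = [((n+1) + 1)/(n + 1)] · 81·10/7 → 810/7 as n → ∞.
Convergence for |z| · 810/7 < 1, i.e. |z| < 7/810. So R = 7/810.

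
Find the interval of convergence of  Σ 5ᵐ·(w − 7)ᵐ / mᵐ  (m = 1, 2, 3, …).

Root test: |a_m|^(1/m) = 5/m → 0.
Since the m-th root of |a_m| tends to 0, the series converges for all real w; R = ∞.

(−∞, ∞)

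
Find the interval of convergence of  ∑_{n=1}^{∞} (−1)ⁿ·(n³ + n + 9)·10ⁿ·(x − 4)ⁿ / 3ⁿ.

Ratio test: |a_{n+1}/a_n| = [((n+1)³ + (n+1) + 9)/(n³ + n + 9)] · 10/3 → 10/3 as n → ∞.
The series converges when 10/3 · |x − 4| < 1, giving R = 3/10.
At x = 43/10: the n-th term does not approach 0; divergence by the term test.
Endpoint x = 37/10: the terms do not tend to 0, so the series diverges.

(37/10, 43/10)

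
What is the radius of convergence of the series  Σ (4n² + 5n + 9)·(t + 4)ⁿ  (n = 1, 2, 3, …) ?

Ratio test: |a_{n+1}/a_n| = (4(n+1)² + 5(n+1) + 9)/(4n² + 5n + 9) → 1 as n → ∞.
Convergence for |t + 4| < 1, so R = 1.

R = 1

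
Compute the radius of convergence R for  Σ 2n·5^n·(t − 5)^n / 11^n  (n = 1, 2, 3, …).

R = 11/5

The ratio of consecutive coefficients is [2(n+1)/2n] · 5/11 → 5/11.
Thus R = 1/(5/11) = 11/5.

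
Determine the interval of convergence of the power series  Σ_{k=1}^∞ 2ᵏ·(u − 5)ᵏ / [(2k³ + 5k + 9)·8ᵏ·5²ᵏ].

[-95, 105]

Ratio test: |a_{k+1}/a_k| = [(2k³ + 5k + 9)/(2(k+1)³ + 5(k+1) + 9)] · 2/(8·25) → 1/100 as k → ∞.
Hence the series converges for |u − 5| < 1/(1/100) = 100, so the radius of convergence is 100.
Endpoint u = 105: the series is dominated by a constant times Σ 1/k³, which converges (p = 3 > 1).
Check u = -95: absolute convergence follows by limit comparison with Σ 1/k³.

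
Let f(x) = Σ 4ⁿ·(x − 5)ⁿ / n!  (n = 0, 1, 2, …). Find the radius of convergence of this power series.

Apply the ratio test: |a_{n+1}| / |a_n| = 4 · 1/(n+1), which tends to 0 as n → ∞.
Since the limit is 0 < 1 for every x, the series converges on all of ℝ and R = ∞.

R = ∞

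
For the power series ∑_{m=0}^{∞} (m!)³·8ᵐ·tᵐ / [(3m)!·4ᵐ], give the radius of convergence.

R = 27/2

Ratio test: |a_{m+1}/a_m| = (m+1)³/[(3m+1)·(3m+2)·(3m+3)] · 8/4 → 2/27 as m → ∞.
Convergence for |t| · 2/27 < 1, i.e. |t| < 27/2. So R = 27/2.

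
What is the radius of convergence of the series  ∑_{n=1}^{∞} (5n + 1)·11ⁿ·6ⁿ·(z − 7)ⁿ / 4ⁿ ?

R = 2/33

Ratio test: |a_{n+1}/a_n| = [(5(n+1) + 1)/(5n + 1)] · 11·6/4 → 33/2 as n → ∞.
Thus R = 1/(33/2) = 2/33.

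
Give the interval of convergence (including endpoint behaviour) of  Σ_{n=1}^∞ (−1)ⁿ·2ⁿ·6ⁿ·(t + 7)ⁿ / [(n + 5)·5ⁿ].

(-89/12, -79/12]

Apply the ratio test: |a_{n+1}| / |a_n| = [(n + 5)/((n+1) + 5)] · 2·6/5, which tends to 12/5 as n → ∞.
The series converges when 12/5 · |t + 7| < 1, giving R = 5/12.
Endpoint t = -79/12: convergence follows from the alternating series test (terms decrease monotonically to 0).
When t = -89/12, the terms behave like c/n; limit comparison with the harmonic series gives divergence.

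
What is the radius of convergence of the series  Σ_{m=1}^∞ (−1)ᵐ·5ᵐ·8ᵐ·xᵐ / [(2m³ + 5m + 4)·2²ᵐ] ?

R = 1/10

The ratio of consecutive coefficients is [(2m³ + 5m + 4)/(2(m+1)³ + 5(m+1) + 4)] · 5·8/4 → 10.
Hence the series converges for |x| < 1/(10) = 1/10, so the radius of convergence is 1/10.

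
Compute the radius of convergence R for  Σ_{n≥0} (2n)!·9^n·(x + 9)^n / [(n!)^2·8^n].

Ratio test: |a_{n+1}/a_n| = (2n+1)·(2n+2)/(n+1)² · 9/8 → 9/2 as n → ∞.
The series converges when 9/2 · |x + 9| < 1, giving R = 2/9.

R = 2/9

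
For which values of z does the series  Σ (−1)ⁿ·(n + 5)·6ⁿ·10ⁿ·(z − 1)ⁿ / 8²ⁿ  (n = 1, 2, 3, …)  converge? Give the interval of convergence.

(-1/15, 31/15)

The ratio of consecutive coefficients is [((n+1) + 5)/(n + 5)] · 6·10/64 → 15/16.
Convergence for |z − 1| · 15/16 < 1, i.e. |z − 1| < 16/15. So R = 16/15.
At z = 31/15: the n-th term does not approach 0; divergence by the term test.
When z = -1/15, the n-th term does not approach 0; divergence by the term test.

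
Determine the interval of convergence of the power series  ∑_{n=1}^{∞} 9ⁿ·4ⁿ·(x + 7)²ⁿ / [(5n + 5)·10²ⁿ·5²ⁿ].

By the ratio test, |a_{n+1}/a_n| = [(5n + 5)/(5(n+1) + 5)] · 9·4/(100·25) → 9/625.
Writing y = (x + 7)², the series in y has radius 625/9, so |x + 7| < √(625/9) = 25/3 and R = 25/3.
At x = 4/3: comparison with the harmonic series Σ 1/n shows the series diverges.
At x = -46/3: the terms behave like c/n; limit comparison with the harmonic series gives divergence.

(-46/3, 4/3)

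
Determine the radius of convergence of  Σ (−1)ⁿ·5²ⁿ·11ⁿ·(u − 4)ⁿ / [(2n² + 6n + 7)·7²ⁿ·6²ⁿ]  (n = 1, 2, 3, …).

By the ratio test, |a_{n+1}/a_n| = [(2n² + 6n + 7)/(2(n+1)² + 6(n+1) + 7)] · 25·11/(49·36) → 275/1764.
Convergence for |u − 4| · 275/1764 < 1, i.e. |u − 4| < 1764/275. So R = 1764/275.

R = 1764/275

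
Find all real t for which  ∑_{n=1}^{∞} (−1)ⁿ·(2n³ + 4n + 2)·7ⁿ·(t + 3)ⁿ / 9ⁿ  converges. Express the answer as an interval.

Apply the ratio test: |a_{n+1}| / |a_n| = [(2(n+1)³ + 4(n+1) + 2)/(2n³ + 4n + 2)] · 7/9, which tends to 7/9 as n → ∞.
Convergence for |t + 3| · 7/9 < 1, i.e. |t + 3| < 9/7. So R = 9/7.
At t = -12/7: the terms have absolute value of order n³, which does not tend to 0, so the series diverges by the divergence test.
When t = -30/7, the terms do not tend to 0, so the series diverges.

(-30/7, -12/7)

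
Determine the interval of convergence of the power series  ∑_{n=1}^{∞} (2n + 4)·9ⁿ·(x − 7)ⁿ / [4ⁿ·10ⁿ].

(23/9, 103/9)

Ratio test: |a_{n+1}/a_n| = [(2(n+1) + 4)/(2n + 4)] · 9/(4·10) → 9/40 as n → ∞.
Convergence for |x − 7| · 9/40 < 1, i.e. |x − 7| < 40/9. So R = 40/9.
Check x = 103/9: the terms do not tend to 0, so the series diverges.
Endpoint x = 23/9: the terms have absolute value of order n, which does not tend to 0, so the series diverges by the divergence test.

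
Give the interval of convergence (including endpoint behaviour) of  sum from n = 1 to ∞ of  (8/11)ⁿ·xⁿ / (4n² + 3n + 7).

[-11/8, 11/8]

Ratio test: |a_{n+1}/a_n| = [(4n² + 3n + 7)/(4(n+1)² + 3(n+1) + 7)] · 8/11 → 8/11 as n → ∞.
Convergence for |x| · 8/11 < 1, i.e. |x| < 11/8. So R = 11/8.
Endpoint x = 11/8: absolute convergence follows by limit comparison with Σ 1/n².
At x = -11/8: the series is dominated by a constant times Σ 1/n², which converges (p = 2 > 1).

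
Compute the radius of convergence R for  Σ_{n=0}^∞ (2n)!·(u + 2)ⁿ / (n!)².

R = 1/4

By the ratio test, |a_{n+1}/a_n| = (2n+1)·(2n+2)/(n+1)² → 4.
Hence the series converges for |u + 2| < 1/(4) = 1/4, so the radius of convergence is 1/4.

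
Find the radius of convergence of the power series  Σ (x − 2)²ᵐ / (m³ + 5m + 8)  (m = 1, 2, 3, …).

R = 1

Apply the ratio test: |a_{m+1}| / |a_m| = (m³ + 5m + 8)/((m+1)³ + 5(m+1) + 8), which tends to 1 as m → ∞.
Writing y = (x − 2)², the series in y has radius 1, so |x − 2| < √(1) = 1 and R = 1.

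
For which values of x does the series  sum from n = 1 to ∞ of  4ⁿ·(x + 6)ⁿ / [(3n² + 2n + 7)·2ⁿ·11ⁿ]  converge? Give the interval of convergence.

The ratio of consecutive coefficients is [(3n² + 2n + 7)/(3(n+1)² + 2(n+1) + 7)] · 4/(2·11) → 2/11.
The series converges when 2/11 · |x + 6| < 1, giving R = 11/2.
When x = -1/2, the series is dominated by a constant times Σ 1/n², which converges (p = 2 > 1).
When x = -23/2, the series is dominated by a constant times Σ 1/n², which converges (p = 2 > 1).

[-23/2, -1/2]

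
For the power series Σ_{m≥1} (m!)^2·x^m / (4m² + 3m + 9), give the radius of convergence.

R = 0

Apply the ratio test: |a_{m+1}| / |a_m| = (m+1)² · (4m² + 3m + 9)/(4(m+1)² + 3(m+1) + 9), which tends to ∞ as m → ∞.
The terms grow without bound for any x ≠ 0, so R = 0 (convergence only at x = 0).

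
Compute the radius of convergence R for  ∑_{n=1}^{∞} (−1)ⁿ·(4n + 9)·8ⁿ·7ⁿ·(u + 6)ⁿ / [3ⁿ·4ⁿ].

Ratio test: |a_{n+1}/a_n| = [(4(n+1) + 9)/(4n + 9)] · 8·7/(3·4) → 14/3 as n → ∞.
Convergence for |u + 6| · 14/3 < 1, i.e. |u + 6| < 3/14. So R = 3/14.

R = 3/14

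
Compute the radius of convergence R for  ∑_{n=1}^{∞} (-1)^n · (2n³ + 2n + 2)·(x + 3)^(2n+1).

Apply the ratio test: |a_{n+1}| / |a_n| = (2(n+1)³ + 2(n+1) + 2)/(2n³ + 2n + 2), which tends to 1 as n → ∞.
Writing y = (x + 3)², the series in y has radius 1, so |x + 3| < √(1) = 1 and R = 1.

R = 1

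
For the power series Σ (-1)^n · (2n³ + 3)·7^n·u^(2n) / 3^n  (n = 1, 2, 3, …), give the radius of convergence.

R = √21/7

Ratio test: |a_{n+1}/a_n| = [(2(n+1)³ + 3)/(2n³ + 3)] · 7/3 → 7/3 as n → ∞.
Successive powers of u differ by 2, so the series converges when |u|² · 7/3 < 1, i.e. |u| < √(3/7). So R = √21/7.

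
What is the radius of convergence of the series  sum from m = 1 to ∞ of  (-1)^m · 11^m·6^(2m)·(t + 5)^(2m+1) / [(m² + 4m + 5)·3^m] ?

Apply the ratio test: |a_{m+1}| / |a_m| = [(m² + 4m + 5)/((m+1)² + 4(m+1) + 5)] · 11·36/3, which tends to 132 as m → ∞.
Writing y = (t + 5)², the series in y has radius 1/132, so |t + 5| < √(1/132) and R = √33/66.

R = √33/66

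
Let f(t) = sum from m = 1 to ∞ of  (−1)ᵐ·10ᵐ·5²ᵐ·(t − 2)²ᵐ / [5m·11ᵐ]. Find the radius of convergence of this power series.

R = √110/50

By the ratio test, |a_{m+1}/a_m| = [5m/5(m+1)] · 10·25/11 → 250/11.
Since the exponent of (t − 2) increases by 2 each term, convergence requires |t − 2|² < 11/250, hence R = √110/50.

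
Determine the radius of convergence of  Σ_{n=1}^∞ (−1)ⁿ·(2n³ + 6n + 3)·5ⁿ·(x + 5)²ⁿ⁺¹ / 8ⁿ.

R = 2√10/5

The ratio of consecutive coefficients is [(2(n+1)³ + 6(n+1) + 3)/(2n³ + 6n + 3)] · 5/8 → 5/8.
Writing y = (x + 5)², the series in y has radius 8/5, so |x + 5| < √(8/5) and R = 2√10/5.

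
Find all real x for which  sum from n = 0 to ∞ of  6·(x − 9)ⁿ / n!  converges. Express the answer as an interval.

(−∞, ∞)

Ratio test: |a_{n+1}/a_n| = 6/6 · 1/(n+1) → 0 as n → ∞.
Since the limit is 0 < 1 for every x, the series converges on all of ℝ and R = ∞.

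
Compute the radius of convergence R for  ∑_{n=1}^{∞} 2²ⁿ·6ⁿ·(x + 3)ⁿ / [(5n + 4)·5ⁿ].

Apply the ratio test: |a_{n+1}| / |a_n| = [(5n + 4)/(5(n+1) + 4)] · 4·6/5, which tends to 24/5 as n → ∞.
Hence the series converges for |x + 3| < 1/(24/5) = 5/24, so the radius of convergence is 5/24.

R = 5/24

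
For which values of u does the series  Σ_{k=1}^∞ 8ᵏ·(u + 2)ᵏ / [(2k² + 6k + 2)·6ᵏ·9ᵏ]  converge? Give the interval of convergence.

By the ratio test, |a_{k+1}/a_k| = [(2k² + 6k + 2)/(2(k+1)² + 6(k+1) + 2)] · 8/(6·9) → 4/27.
Hence the series converges for |u + 2| < 1/(4/27) = 27/4, so the radius of convergence is 27/4.
When u = 19/4, the series is dominated by a constant times Σ 1/k², which converges (p = 2 > 1).
Endpoint u = -35/4: the terms are on the order of 1/k², so the series converges absolutely by comparison with the p-series (p = 2 > 1).

[-35/4, 19/4]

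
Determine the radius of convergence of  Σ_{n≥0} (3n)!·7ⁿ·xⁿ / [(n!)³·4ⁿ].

Apply the ratio test: |a_{n+1}| / |a_n| = (3n+1)·(3n+2)·(3n+3)/(n+1)³ · 7/4, which tends to 189/4 as n → ∞.
Convergence for |x| · 189/4 < 1, i.e. |x| < 4/189. So R = 4/189.

R = 4/189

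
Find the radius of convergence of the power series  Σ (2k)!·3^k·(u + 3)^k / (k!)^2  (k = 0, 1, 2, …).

Ratio test: |a_{k+1}/a_k| = (2k+1)·(2k+2)/(k+1)² · 3 → 12 as k → ∞.
Hence the series converges for |u + 3| < 1/(12) = 1/12, so the radius of convergence is 1/12.

R = 1/12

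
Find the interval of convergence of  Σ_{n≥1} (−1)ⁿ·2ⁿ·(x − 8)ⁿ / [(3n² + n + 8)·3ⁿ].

Ratio test: |a_{n+1}/a_n| = [(3n² + n + 8)/(3(n+1)² + (n+1) + 8)] · 2/3 → 2/3 as n → ∞.
The series converges when 2/3 · |x − 8| < 1, giving R = 3/2.
Check x = 19/2: the terms are on the order of 1/n², so the series converges absolutely by comparison with the p-series (p = 2 > 1).
When x = 13/2, the terms are on the order of 1/n², so the series converges absolutely by comparison with the p-series (p = 2 > 1).

[13/2, 19/2]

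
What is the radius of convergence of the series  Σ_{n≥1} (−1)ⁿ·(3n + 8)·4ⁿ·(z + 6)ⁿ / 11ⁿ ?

The ratio of consecutive coefficients is [(3(n+1) + 8)/(3n + 8)] · 4/11 → 4/11.
Hence the series converges for |z + 6| < 1/(4/11) = 11/4, so the radius of convergence is 11/4.

R = 11/4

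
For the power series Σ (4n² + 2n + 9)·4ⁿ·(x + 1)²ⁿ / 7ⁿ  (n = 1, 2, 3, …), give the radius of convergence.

Apply the ratio test: |a_{n+1}| / |a_n| = [(4(n+1)² + 2(n+1) + 9)/(4n² + 2n + 9)] · 4/7, which tends to 4/7 as n → ∞.
Since the exponent of (x + 1) increases by 2 each term, convergence requires |x + 1|² < 7/4, hence R = √7/2.

R = √7/2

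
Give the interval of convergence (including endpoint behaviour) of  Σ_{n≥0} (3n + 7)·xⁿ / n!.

(−∞, ∞)

Ratio test: |a_{n+1}/a_n| = (3(n+1) + 7)/(3n + 7) · 1/(n+1) → 0 as n → ∞.
The ratio tends to 0 regardless of x, hence R = ∞.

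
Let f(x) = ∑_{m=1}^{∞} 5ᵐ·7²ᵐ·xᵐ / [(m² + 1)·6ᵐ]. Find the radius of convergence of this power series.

R = 6/245

Apply the ratio test: |a_{m+1}| / |a_m| = [(m² + 1)/((m+1)² + 1)] · 5·49/6, which tends to 245/6 as m → ∞.
Convergence for |x| · 245/6 < 1, i.e. |x| < 6/245. So R = 6/245.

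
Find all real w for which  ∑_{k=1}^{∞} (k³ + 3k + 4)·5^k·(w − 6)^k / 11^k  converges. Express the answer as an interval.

(19/5, 41/5)

Apply the ratio test: |a_{k+1}| / |a_k| = [((k+1)³ + 3(k+1) + 4)/(k³ + 3k + 4)] · 5/11, which tends to 5/11 as k → ∞.
Convergence for |w − 6| · 5/11 < 1, i.e. |w − 6| < 11/5. So R = 11/5.
Endpoint w = 41/5: the terms do not tend to 0, so the series diverges.
Endpoint w = 19/5: the k-th term does not approach 0; divergence by the term test.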